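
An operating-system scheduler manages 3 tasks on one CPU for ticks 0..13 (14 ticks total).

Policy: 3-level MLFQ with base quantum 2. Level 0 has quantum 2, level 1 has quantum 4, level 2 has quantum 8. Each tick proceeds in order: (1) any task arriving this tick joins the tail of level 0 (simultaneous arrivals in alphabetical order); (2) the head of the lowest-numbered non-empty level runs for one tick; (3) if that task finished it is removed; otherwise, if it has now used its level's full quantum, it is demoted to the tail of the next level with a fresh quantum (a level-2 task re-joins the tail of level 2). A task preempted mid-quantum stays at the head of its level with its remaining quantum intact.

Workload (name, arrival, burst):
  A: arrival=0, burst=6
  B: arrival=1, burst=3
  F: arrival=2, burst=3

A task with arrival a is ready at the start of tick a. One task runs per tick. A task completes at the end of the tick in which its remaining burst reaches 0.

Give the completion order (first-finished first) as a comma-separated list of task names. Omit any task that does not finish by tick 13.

t=0: L0/L1/L2 = A/-/- → run A
t=1: L0/L1/L2 = AB/-/- → run A
t=2: L0/L1/L2 = BF/A/- → run B
t=3: L0/L1/L2 = BF/A/- → run B
t=4: L0/L1/L2 = F/AB/- → run F
t=5: L0/L1/L2 = F/AB/- → run F
t=6: L0/L1/L2 = -/ABF/- → run A
t=7: L0/L1/L2 = -/ABF/- → run A
t=8: L0/L1/L2 = -/ABF/- → run A
t=9: L0/L1/L2 = -/ABF/- → run A
t=10: L0/L1/L2 = -/BF/- → run B
t=11: L0/L1/L2 = -/F/- → run F
t=12: (idle)
t=13: (idle)

completion order = A, B, F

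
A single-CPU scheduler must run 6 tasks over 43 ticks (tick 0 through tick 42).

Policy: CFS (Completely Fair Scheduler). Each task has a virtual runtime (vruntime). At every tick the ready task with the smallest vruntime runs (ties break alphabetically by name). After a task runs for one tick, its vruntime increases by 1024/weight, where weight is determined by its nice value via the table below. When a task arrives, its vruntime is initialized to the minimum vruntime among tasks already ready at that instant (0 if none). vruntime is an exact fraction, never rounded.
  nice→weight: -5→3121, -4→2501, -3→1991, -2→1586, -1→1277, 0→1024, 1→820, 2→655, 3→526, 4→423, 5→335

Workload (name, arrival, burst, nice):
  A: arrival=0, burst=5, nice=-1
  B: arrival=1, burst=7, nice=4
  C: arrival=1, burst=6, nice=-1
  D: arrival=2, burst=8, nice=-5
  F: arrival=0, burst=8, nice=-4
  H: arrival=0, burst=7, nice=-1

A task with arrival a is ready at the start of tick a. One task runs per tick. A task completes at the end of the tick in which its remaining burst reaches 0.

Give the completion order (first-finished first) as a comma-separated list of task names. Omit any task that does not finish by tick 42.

completion order = D, F, A, C, H, B

t=0: vr[A=0 F=0 H=0] → run A
t=1: vr[A=1024/1277 B=0 C=0 F=0 H=0] → run B
t=2: vr[A=1024/1277 B=1024/423 C=0 D=0 F=0 H=0] → run C
t=3: vr[A=1024/1277 B=1024/423 C=1024/1277 D=0 F=0 H=0] → run D
t=4: vr[A=1024/1277 B=1024/423 C=1024/1277 D=1024/3121 F=0 H=0] → run F
t=5: vr[A=1024/1277 B=1024/423 C=1024/1277 D=1024/3121 F=1024/2501 H=0] → run H
t=6: vr[A=1024/1277 B=1024/423 C=1024/1277 D=1024/3121 F=1024/2501 H=1024/1277] → run D
t=7: vr[A=1024/1277 B=1024/423 C=1024/1277 D=2048/3121 F=1024/2501 H=1024/1277] → run F
t=8: vr[A=1024/1277 B=1024/423 C=1024/1277 D=2048/3121 F=2048/2501 H=1024/1277] → run D
t=9: vr[A=1024/1277 B=1024/423 C=1024/1277 D=3072/3121 F=2048/2501 H=1024/1277] → run A
t=10: vr[A=2048/1277 B=1024/423 C=1024/1277 D=3072/3121 F=2048/2501 H=1024/1277] → run C
t=11: vr[A=2048/1277 B=1024/423 C=2048/1277 D=3072/3121 F=2048/2501 H=1024/1277] → run H
t=12: vr[A=2048/1277 B=1024/423 C=2048/1277 D=3072/3121 F=2048/2501 H=2048/1277] → run F
t=13: vr[A=2048/1277 B=1024/423 C=2048/1277 D=3072/3121 F=3072/2501 H=2048/1277] → run D
t=14: vr[A=2048/1277 B=1024/423 C=2048/1277 D=4096/3121 F=3072/2501 H=2048/1277] → run F
t=15: vr[A=2048/1277 B=1024/423 C=2048/1277 D=4096/3121 F=4096/2501 H=2048/1277] → run D
t=16: vr[A=2048/1277 B=1024/423 C=2048/1277 D=5120/3121 F=4096/2501 H=2048/1277] → run A
t=17: vr[A=3072/1277 B=1024/423 C=2048/1277 D=5120/3121 F=4096/2501 H=2048/1277] → run C
t=18: vr[A=3072/1277 B=1024/423 C=3072/1277 D=5120/3121 F=4096/2501 H=2048/1277] → run H
t=19: vr[A=3072/1277 B=1024/423 C=3072/1277 D=5120/3121 F=4096/2501 H=3072/1277] → run F
t=20: vr[A=3072/1277 B=1024/423 C=3072/1277 D=5120/3121 F=5120/2501 H=3072/1277] → run D
t=21: vr[A=3072/1277 B=1024/423 C=3072/1277 D=6144/3121 F=5120/2501 H=3072/1277] → run D
t=22: vr[A=3072/1277 B=1024/423 C=3072/1277 D=7168/3121 F=5120/2501 H=3072/1277] → run F
t=23: vr[A=3072/1277 B=1024/423 C=3072/1277 D=7168/3121 F=6144/2501 H=3072/1277] → run D
t=24: vr[A=3072/1277 B=1024/423 C=3072/1277 F=6144/2501 H=3072/1277] → run A
t=25: vr[A=4096/1277 B=1024/423 C=3072/1277 F=6144/2501 H=3072/1277] → run C
t=26: vr[A=4096/1277 B=1024/423 C=4096/1277 F=6144/2501 H=3072/1277] → run H
t=27: vr[A=4096/1277 B=1024/423 C=4096/1277 F=6144/2501 H=4096/1277] → run B
t=28: vr[A=4096/1277 B=2048/423 C=4096/1277 F=6144/2501 H=4096/1277] → run F
t=29: vr[A=4096/1277 B=2048/423 C=4096/1277 F=7168/2501 H=4096/1277] → run F
t=30: vr[A=4096/1277 B=2048/423 C=4096/1277 H=4096/1277] → run A
t=31: vr[B=2048/423 C=4096/1277 H=4096/1277] → run C
t=32: vr[B=2048/423 C=5120/1277 H=4096/1277] → run H
t=33: vr[B=2048/423 C=5120/1277 H=5120/1277] → run C
t=34: vr[B=2048/423 H=5120/1277] → run H
t=35: vr[B=2048/423 H=6144/1277] → run H
t=36: vr[B=2048/423] → run B
t=37: vr[B=1024/141] → run B
t=38: vr[B=4096/423] → run B
t=39: vr[B=5120/423] → run B
t=40: vr[B=2048/141] → run B
t=41: (idle)
t=42: (idle)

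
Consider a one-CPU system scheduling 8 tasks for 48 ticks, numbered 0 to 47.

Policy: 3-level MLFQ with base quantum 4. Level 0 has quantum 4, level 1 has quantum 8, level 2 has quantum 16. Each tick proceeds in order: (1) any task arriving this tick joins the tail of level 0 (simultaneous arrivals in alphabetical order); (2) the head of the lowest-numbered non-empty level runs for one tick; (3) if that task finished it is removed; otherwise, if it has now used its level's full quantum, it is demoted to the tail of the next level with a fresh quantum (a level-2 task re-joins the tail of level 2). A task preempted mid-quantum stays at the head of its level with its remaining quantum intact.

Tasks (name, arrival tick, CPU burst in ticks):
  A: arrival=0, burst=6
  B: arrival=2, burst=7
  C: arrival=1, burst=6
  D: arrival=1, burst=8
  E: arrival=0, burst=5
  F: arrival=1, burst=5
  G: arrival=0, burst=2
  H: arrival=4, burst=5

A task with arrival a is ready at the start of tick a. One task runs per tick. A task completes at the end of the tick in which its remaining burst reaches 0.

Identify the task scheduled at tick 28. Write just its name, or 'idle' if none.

running at tick 28 = H

t=0: L0/L1/L2 = AEG/-/- → run A
t=1: L0/L1/L2 = AEGCDF/-/- → run A
t=2: L0/L1/L2 = AEGCDFB/-/- → run A
t=3: L0/L1/L2 = AEGCDFB/-/- → run A
t=4: L0/L1/L2 = EGCDFBH/A/- → run E
t=5: L0/L1/L2 = EGCDFBH/A/- → run E
t=6: L0/L1/L2 = EGCDFBH/A/- → run E
t=7: L0/L1/L2 = EGCDFBH/A/- → run E
t=8: L0/L1/L2 = GCDFBH/AE/- → run G
t=9: L0/L1/L2 = GCDFBH/AE/- → run G
t=10: L0/L1/L2 = CDFBH/AE/- → run C
t=11: L0/L1/L2 = CDFBH/AE/- → run C
t=12: L0/L1/L2 = CDFBH/AE/- → run C
t=13: L0/L1/L2 = CDFBH/AE/- → run C
t=14: L0/L1/L2 = DFBH/AEC/- → run D
t=15: L0/L1/L2 = DFBH/AEC/- → run D
t=16: L0/L1/L2 = DFBH/AEC/- → run D
t=17: L0/L1/L2 = DFBH/AEC/- → run D
t=18: L0/L1/L2 = FBH/AECD/- → run F
t=19: L0/L1/L2 = FBH/AECD/- → run F
t=20: L0/L1/L2 = FBH/AECD/- → run F
t=21: L0/L1/L2 = FBH/AECD/- → run F
t=22: L0/L1/L2 = BH/AECDF/- → run B
t=23: L0/L1/L2 = BH/AECDF/- → run B
t=24: L0/L1/L2 = BH/AECDF/- → run B
t=25: L0/L1/L2 = BH/AECDF/- → run B
t=26: L0/L1/L2 = H/AECDFB/- → run H
t=27: L0/L1/L2 = H/AECDFB/- → run H
t=28: L0/L1/L2 = H/AECDFB/- → run H
t=29: L0/L1/L2 = H/AECDFB/- → run H
t=30: L0/L1/L2 = -/AECDFBH/- → run A
t=31: L0/L1/L2 = -/AECDFBH/- → run A
t=32: L0/L1/L2 = -/ECDFBH/- → run E
t=33: L0/L1/L2 = -/CDFBH/- → run C
t=34: L0/L1/L2 = -/CDFBH/- → run C
t=35: L0/L1/L2 = -/DFBH/- → run D
t=36: L0/L1/L2 = -/DFBH/- → run D
t=37: L0/L1/L2 = -/DFBH/- → run D
t=38: L0/L1/L2 = -/DFBH/- → run D
t=39: L0/L1/L2 = -/FBH/- → run F
t=40: L0/L1/L2 = -/BH/- → run B
t=41: L0/L1/L2 = -/BH/- → run B
t=42: L0/L1/L2 = -/BH/- → run B
t=43: L0/L1/L2 = -/H/- → run H
t=44: (idle)
t=45: (idle)
t=46: (idle)
t=47: (idle)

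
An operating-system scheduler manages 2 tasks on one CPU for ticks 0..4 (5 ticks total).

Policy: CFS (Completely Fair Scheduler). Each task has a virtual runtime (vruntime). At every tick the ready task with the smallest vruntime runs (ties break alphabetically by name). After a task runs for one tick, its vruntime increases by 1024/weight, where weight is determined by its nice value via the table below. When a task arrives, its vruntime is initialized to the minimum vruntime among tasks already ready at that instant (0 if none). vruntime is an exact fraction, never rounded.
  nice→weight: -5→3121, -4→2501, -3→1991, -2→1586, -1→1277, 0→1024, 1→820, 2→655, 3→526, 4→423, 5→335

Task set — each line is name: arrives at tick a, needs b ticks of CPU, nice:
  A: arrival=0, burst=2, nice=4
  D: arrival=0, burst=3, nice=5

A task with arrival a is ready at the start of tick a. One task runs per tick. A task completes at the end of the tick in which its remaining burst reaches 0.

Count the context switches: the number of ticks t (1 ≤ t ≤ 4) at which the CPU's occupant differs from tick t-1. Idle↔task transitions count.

context switches = 3

t=0: vr[A=0 D=0] → run A
t=1: vr[A=1024/423 D=0] → run D
t=2: vr[A=1024/423 D=1024/335] → run A
t=3: vr[D=1024/335] → run D
t=4: vr[D=2048/335] → run D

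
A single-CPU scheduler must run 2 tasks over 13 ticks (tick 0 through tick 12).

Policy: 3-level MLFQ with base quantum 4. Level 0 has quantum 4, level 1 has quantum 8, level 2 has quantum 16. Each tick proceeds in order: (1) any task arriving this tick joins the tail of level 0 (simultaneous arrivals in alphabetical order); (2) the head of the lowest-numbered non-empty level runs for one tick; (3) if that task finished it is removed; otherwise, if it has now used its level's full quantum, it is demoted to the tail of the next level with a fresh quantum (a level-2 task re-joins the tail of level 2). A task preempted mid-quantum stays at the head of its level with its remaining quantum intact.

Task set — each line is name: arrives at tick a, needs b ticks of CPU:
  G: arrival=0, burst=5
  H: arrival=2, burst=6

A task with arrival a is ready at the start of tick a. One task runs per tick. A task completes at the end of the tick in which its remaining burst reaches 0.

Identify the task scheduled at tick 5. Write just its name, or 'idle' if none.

running at tick 5 = H

t=0: L0/L1/L2 = G/-/- → run G
t=1: L0/L1/L2 = G/-/- → run G
t=2: L0/L1/L2 = GH/-/- → run G
t=3: L0/L1/L2 = GH/-/- → run G
t=4: L0/L1/L2 = H/G/- → run H
t=5: L0/L1/L2 = H/G/- → run H
t=6: L0/L1/L2 = H/G/- → run H
t=7: L0/L1/L2 = H/G/- → run H
t=8: L0/L1/L2 = -/GH/- → run G
t=9: L0/L1/L2 = -/H/- → run H
t=10: L0/L1/L2 = -/H/- → run H
t=11: (idle)
t=12: (idle)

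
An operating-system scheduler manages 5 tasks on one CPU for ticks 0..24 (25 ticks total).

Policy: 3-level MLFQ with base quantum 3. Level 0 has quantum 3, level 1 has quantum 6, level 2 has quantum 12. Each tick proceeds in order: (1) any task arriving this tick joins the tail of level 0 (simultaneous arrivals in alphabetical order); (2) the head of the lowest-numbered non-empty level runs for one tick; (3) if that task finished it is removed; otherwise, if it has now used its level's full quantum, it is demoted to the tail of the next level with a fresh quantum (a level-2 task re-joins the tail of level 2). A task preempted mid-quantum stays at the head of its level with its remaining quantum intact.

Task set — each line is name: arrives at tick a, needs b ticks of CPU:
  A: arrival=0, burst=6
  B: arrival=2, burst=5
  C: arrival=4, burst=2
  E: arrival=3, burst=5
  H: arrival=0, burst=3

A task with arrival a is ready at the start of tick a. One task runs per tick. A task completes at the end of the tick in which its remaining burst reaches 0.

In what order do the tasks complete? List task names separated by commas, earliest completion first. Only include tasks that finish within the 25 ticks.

t=0: L0/L1/L2 = AH/-/- → run A
t=1: L0/L1/L2 = AH/-/- → run A
t=2: L0/L1/L2 = AHB/-/- → run A
t=3: L0/L1/L2 = HBE/A/- → run H
t=4: L0/L1/L2 = HBEC/A/- → run H
t=5: L0/L1/L2 = HBEC/A/- → run H
t=6: L0/L1/L2 = BEC/A/- → run B
t=7: L0/L1/L2 = BEC/A/- → run B
t=8: L0/L1/L2 = BEC/A/- → run B
t=9: L0/L1/L2 = EC/AB/- → run E
t=10: L0/L1/L2 = EC/AB/- → run E
t=11: L0/L1/L2 = EC/AB/- → run E
t=12: L0/L1/L2 = C/ABE/- → run C
t=13: L0/L1/L2 = C/ABE/- → run C
t=14: L0/L1/L2 = -/ABE/- → run A
t=15: L0/L1/L2 = -/ABE/- → run A
t=16: L0/L1/L2 = -/ABE/- → run A
t=17: L0/L1/L2 = -/BE/- → run B
t=18: L0/L1/L2 = -/BE/- → run B
t=19: L0/L1/L2 = -/E/- → run E
t=20: L0/L1/L2 = -/E/- → run E
t=21: (idle)
t=22: (idle)
t=23: (idle)
t=24: (idle)

completion order = H, C, A, B, E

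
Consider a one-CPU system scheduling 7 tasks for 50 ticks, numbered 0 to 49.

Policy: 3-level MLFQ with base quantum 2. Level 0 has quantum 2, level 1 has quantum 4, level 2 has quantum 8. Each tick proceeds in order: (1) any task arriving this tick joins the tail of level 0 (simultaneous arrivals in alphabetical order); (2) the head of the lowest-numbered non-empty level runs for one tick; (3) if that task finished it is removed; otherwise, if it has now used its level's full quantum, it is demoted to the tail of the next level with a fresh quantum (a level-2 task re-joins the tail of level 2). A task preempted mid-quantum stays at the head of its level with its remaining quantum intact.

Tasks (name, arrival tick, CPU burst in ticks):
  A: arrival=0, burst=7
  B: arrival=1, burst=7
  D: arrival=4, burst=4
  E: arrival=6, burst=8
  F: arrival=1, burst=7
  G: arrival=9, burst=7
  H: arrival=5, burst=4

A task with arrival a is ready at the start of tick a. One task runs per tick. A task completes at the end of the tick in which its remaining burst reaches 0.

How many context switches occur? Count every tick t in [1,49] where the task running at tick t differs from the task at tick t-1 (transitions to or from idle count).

context switches = 19

t=0: L0/L1/L2 = A/-/- → run A
t=1: L0/L1/L2 = ABF/-/- → run A
t=2: L0/L1/L2 = BF/A/- → run B
t=3: L0/L1/L2 = BF/A/- → run B
t=4: L0/L1/L2 = FD/AB/- → run F
t=5: L0/L1/L2 = FDH/AB/- → run F
t=6: L0/L1/L2 = DHE/ABF/- → run D
t=7: L0/L1/L2 = DHE/ABF/- → run D
t=8: L0/L1/L2 = HE/ABFD/- → run H
t=9: L0/L1/L2 = HEG/ABFD/- → run H
t=10: L0/L1/L2 = EG/ABFDH/- → run E
t=11: L0/L1/L2 = EG/ABFDH/- → run E
t=12: L0/L1/L2 = G/ABFDHE/- → run G
t=13: L0/L1/L2 = G/ABFDHE/- → run G
t=14: L0/L1/L2 = -/ABFDHEG/- → run A
t=15: L0/L1/L2 = -/ABFDHEG/- → run A
t=16: L0/L1/L2 = -/ABFDHEG/- → run A
t=17: L0/L1/L2 = -/ABFDHEG/- → run A
t=18: L0/L1/L2 = -/BFDHEG/A → run B
t=19: L0/L1/L2 = -/BFDHEG/A → run B
t=20: L0/L1/L2 = -/BFDHEG/A → run B
t=21: L0/L1/L2 = -/BFDHEG/A → run B
t=22: L0/L1/L2 = -/FDHEG/AB → run F
t=23: L0/L1/L2 = -/FDHEG/AB → run F
t=24: L0/L1/L2 = -/FDHEG/AB → run F
t=25: L0/L1/L2 = -/FDHEG/AB → run F
t=26: L0/L1/L2 = -/DHEG/ABF → run D
t=27: L0/L1/L2 = -/DHEG/ABF → run D
t=28: L0/L1/L2 = -/HEG/ABF → run H
t=29: L0/L1/L2 = -/HEG/ABF → run H
t=30: L0/L1/L2 = -/EG/ABF → run E
t=31: L0/L1/L2 = -/EG/ABF → run E
t=32: L0/L1/L2 = -/EG/ABF → run E
t=33: L0/L1/L2 = -/EG/ABF → run E
t=34: L0/L1/L2 = -/G/ABFE → run G
t=35: L0/L1/L2 = -/G/ABFE → run G
t=36: L0/L1/L2 = -/G/ABFE → run G
t=37: L0/L1/L2 = -/G/ABFE → run G
t=38: L0/L1/L2 = -/-/ABFEG → run A
t=39: L0/L1/L2 = -/-/BFEG → run B
t=40: L0/L1/L2 = -/-/FEG → run F
t=41: L0/L1/L2 = -/-/EG → run E
t=42: L0/L1/L2 = -/-/EG → run E
t=43: L0/L1/L2 = -/-/G → run G
t=44: (idle)
t=45: (idle)
t=46: (idle)
t=47: (idle)
t=48: (idle)
t=49: (idle)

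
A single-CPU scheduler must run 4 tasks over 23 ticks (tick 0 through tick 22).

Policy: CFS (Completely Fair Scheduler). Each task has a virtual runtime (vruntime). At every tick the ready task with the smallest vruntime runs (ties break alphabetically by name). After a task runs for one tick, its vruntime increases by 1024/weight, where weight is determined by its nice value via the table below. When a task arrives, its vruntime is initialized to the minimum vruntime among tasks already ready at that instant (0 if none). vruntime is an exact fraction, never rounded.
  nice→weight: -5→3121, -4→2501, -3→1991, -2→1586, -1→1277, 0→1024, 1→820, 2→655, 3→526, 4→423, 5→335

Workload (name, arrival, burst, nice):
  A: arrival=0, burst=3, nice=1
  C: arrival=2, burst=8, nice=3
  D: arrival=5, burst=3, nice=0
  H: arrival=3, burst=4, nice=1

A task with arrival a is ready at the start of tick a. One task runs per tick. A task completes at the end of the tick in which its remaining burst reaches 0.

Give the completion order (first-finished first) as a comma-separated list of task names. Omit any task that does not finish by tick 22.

completion order = A, D, H, C

t=0: vr[A=0] → run A
t=1: vr[A=256/205] → run A
t=2: vr[A=512/205 C=512/205] → run A
t=3: vr[C=512/205 H=512/205] → run C
t=4: vr[C=239616/53915 H=512/205] → run H
t=5: vr[C=239616/53915 D=768/205 H=768/205] → run D
t=6: vr[C=239616/53915 D=973/205 H=768/205] → run H
t=7: vr[C=239616/53915 D=973/205 H=1024/205] → run C
t=8: vr[C=344576/53915 D=973/205 H=1024/205] → run D
t=9: vr[C=344576/53915 D=1178/205 H=1024/205] → run H
t=10: vr[C=344576/53915 D=1178/205 H=256/41] → run D
t=11: vr[C=344576/53915 H=256/41] → run H
t=12: vr[C=344576/53915] → run C
t=13: vr[C=449536/53915] → run C
t=14: vr[C=554496/53915] → run C
t=15: vr[C=659456/53915] → run C
t=16: vr[C=764416/53915] → run C
t=17: vr[C=869376/53915] → run C
t=18: (idle)
t=19: (idle)
t=20: (idle)
t=21: (idle)
t=22: (idle)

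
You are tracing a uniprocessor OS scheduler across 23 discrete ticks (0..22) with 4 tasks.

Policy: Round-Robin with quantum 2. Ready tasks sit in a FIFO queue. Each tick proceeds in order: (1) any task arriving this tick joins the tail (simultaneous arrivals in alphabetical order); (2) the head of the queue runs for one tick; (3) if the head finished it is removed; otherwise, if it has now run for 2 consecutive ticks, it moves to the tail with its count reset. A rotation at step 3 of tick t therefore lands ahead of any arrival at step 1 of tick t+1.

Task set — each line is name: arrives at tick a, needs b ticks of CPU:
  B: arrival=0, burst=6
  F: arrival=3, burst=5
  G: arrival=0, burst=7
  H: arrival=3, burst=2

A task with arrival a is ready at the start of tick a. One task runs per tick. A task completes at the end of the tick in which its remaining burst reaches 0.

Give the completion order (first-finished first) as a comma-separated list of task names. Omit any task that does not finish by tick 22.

completion order = H, B, F, G

t=0: queue=[B,G] q_used=0 → run B
t=1: queue=[B,G] q_used=1 → run B
t=2: queue=[G,B] q_used=0 → run G
t=3: queue=[G,B,F,H] q_used=1 → run G
t=4: queue=[B,F,H,G] q_used=0 → run B
t=5: queue=[B,F,H,G] q_used=1 → run B
t=6: queue=[F,H,G,B] q_used=0 → run F
t=7: queue=[F,H,G,B] q_used=1 → run F
t=8: queue=[H,G,B,F] q_used=0 → run H
t=9: queue=[H,G,B,F] q_used=1 → run H
t=10: queue=[G,B,F] q_used=0 → run G
t=11: queue=[G,B,F] q_used=1 → run G
t=12: queue=[B,F,G] q_used=0 → run B
t=13: queue=[B,F,G] q_used=1 → run B
t=14: queue=[F,G] q_used=0 → run F
t=15: queue=[F,G] q_used=1 → run F
t=16: queue=[G,F] q_used=0 → run G
t=17: queue=[G,F] q_used=1 → run G
t=18: queue=[F,G] q_used=0 → run F
t=19: queue=[G] q_used=0 → run G
t=20: (idle)
t=21: (idle)
t=22: (idle)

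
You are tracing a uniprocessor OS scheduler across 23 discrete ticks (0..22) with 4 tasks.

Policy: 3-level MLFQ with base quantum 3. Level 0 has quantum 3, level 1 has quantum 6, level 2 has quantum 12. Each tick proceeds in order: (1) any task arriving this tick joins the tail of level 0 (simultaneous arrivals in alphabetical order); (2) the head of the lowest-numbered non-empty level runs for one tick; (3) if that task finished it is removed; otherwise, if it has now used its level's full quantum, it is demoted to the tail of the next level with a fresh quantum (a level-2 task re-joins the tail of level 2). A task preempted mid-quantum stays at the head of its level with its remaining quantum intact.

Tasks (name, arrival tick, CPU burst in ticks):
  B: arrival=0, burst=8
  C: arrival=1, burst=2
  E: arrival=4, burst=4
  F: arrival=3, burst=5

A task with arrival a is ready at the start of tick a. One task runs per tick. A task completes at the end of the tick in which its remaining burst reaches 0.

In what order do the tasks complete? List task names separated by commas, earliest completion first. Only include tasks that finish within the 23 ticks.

completion order = C, B, F, E

t=0: L0/L1/L2 = B/-/- → run B
t=1: L0/L1/L2 = BC/-/- → run B
t=2: L0/L1/L2 = BC/-/- → run B
t=3: L0/L1/L2 = CF/B/- → run C
t=4: L0/L1/L2 = CFE/B/- → run C
t=5: L0/L1/L2 = FE/B/- → run F
t=6: L0/L1/L2 = FE/B/- → run F
t=7: L0/L1/L2 = FE/B/- → run F
t=8: L0/L1/L2 = E/BF/- → run E
t=9: L0/L1/L2 = E/BF/- → run E
t=10: L0/L1/L2 = E/BF/- → run E
t=11: L0/L1/L2 = -/BFE/- → run B
t=12: L0/L1/L2 = -/BFE/- → run B
t=13: L0/L1/L2 = -/BFE/- → run B
t=14: L0/L1/L2 = -/BFE/- → run B
t=15: L0/L1/L2 = -/BFE/- → run B
t=16: L0/L1/L2 = -/FE/- → run F
t=17: L0/L1/L2 = -/FE/- → run F
t=18: L0/L1/L2 = -/E/- → run E
t=19: (idle)
t=20: (idle)
t=21: (idle)
t=22: (idle)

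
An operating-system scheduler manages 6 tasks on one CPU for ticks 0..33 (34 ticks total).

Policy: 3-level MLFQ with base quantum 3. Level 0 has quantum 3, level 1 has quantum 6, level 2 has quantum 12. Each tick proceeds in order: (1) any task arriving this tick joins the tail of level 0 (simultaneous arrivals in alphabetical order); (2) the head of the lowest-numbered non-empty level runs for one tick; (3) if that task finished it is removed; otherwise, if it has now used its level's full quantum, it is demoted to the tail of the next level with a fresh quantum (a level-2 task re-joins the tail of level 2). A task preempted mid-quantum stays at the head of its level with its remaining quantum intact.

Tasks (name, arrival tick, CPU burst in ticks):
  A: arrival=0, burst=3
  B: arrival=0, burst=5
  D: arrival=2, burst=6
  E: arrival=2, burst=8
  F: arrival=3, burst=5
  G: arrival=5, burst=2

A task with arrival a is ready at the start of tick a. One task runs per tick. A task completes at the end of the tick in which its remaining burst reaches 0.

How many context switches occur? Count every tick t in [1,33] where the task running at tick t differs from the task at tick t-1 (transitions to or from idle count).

context switches = 10

t=0: L0/L1/L2 = AB/-/- → run A
t=1: L0/L1/L2 = AB/-/- → run A
t=2: L0/L1/L2 = ABDE/-/- → run A
t=3: L0/L1/L2 = BDEF/-/- → run B
t=4: L0/L1/L2 = BDEF/-/- → run B
t=5: L0/L1/L2 = BDEFG/-/- → run B
t=6: L0/L1/L2 = DEFG/B/- → run D
t=7: L0/L1/L2 = DEFG/B/- → run D
t=8: L0/L1/L2 = DEFG/B/- → run D
t=9: L0/L1/L2 = EFG/BD/- → run E
t=10: L0/L1/L2 = EFG/BD/- → run E
t=11: L0/L1/L2 = EFG/BD/- → run E
t=12: L0/L1/L2 = FG/BDE/- → run F
t=13: L0/L1/L2 = FG/BDE/- → run F
t=14: L0/L1/L2 = FG/BDE/- → run F
t=15: L0/L1/L2 = G/BDEF/- → run G
t=16: L0/L1/L2 = G/BDEF/- → run G
t=17: L0/L1/L2 = -/BDEF/- → run B
t=18: L0/L1/L2 = -/BDEF/- → run B
t=19: L0/L1/L2 = -/DEF/- → run D
t=20: L0/L1/L2 = -/DEF/- → run D
t=21: L0/L1/L2 = -/DEF/- → run D
t=22: L0/L1/L2 = -/EF/- → run E
t=23: L0/L1/L2 = -/EF/- → run E
t=24: L0/L1/L2 = -/EF/- → run E
t=25: L0/L1/L2 = -/EF/- → run E
t=26: L0/L1/L2 = -/EF/- → run E
t=27: L0/L1/L2 = -/F/- → run F
t=28: L0/L1/L2 = -/F/- → run F
t=29: (idle)
t=30: (idle)
t=31: (idle)
t=32: (idle)
t=33: (idle)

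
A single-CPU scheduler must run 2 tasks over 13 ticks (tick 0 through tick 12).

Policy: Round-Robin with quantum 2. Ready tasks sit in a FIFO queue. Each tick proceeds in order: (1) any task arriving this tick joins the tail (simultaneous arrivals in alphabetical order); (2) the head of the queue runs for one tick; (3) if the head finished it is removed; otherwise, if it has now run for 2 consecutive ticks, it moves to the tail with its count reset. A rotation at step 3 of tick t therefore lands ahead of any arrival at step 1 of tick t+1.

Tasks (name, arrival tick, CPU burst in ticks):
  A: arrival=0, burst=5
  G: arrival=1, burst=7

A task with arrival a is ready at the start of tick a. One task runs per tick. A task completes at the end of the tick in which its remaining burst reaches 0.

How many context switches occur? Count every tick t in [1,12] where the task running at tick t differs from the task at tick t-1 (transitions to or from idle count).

t=0: queue=[A] q_used=0 → run A
t=1: queue=[A,G] q_used=1 → run A
t=2: queue=[G,A] q_used=0 → run G
t=3: queue=[G,A] q_used=1 → run G
t=4: queue=[A,G] q_used=0 → run A
t=5: queue=[A,G] q_used=1 → run A
t=6: queue=[G,A] q_used=0 → run G
t=7: queue=[G,A] q_used=1 → run G
t=8: queue=[A,G] q_used=0 → run A
t=9: queue=[G] q_used=0 → run G
t=10: queue=[G] q_used=1 → run G
t=11: queue=[G] q_used=0 → run G
t=12: (idle)

context switches = 6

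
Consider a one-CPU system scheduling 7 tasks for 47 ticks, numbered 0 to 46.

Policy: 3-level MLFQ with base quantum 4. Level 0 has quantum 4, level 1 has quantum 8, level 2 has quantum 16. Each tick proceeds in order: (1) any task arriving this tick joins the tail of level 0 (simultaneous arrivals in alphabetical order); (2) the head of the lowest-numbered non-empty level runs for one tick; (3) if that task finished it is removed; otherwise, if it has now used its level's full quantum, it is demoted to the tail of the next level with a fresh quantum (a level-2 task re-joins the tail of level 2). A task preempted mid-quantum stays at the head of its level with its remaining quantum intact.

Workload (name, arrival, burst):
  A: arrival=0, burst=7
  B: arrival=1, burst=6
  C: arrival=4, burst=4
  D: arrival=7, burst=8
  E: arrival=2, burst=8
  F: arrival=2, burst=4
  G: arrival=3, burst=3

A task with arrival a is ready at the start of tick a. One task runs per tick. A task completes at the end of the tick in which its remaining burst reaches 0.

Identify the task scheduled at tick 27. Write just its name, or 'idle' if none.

running at tick 27 = A

t=0: L0/L1/L2 = A/-/- → run A
t=1: L0/L1/L2 = AB/-/- → run A
t=2: L0/L1/L2 = ABEF/-/- → run A
t=3: L0/L1/L2 = ABEFG/-/- → run A
t=4: L0/L1/L2 = BEFGC/A/- → run B
t=5: L0/L1/L2 = BEFGC/A/- → run B
t=6: L0/L1/L2 = BEFGC/A/- → run B
t=7: L0/L1/L2 = BEFGCD/A/- → run B
t=8: L0/L1/L2 = EFGCD/AB/- → run E
t=9: L0/L1/L2 = EFGCD/AB/- → run E
t=10: L0/L1/L2 = EFGCD/AB/- → run E
t=11: L0/L1/L2 = EFGCD/AB/- → run E
t=12: L0/L1/L2 = FGCD/ABE/- → run F
t=13: L0/L1/L2 = FGCD/ABE/- → run F
t=14: L0/L1/L2 = FGCD/ABE/- → run F
t=15: L0/L1/L2 = FGCD/ABE/- → run F
t=16: L0/L1/L2 = GCD/ABE/- → run G
t=17: L0/L1/L2 = GCD/ABE/- → run G
t=18: L0/L1/L2 = GCD/ABE/- → run G
t=19: L0/L1/L2 = CD/ABE/- → run C
t=20: L0/L1/L2 = CD/ABE/- → run C
t=21: L0/L1/L2 = CD/ABE/- → run C
t=22: L0/L1/L2 = CD/ABE/- → run C
t=23: L0/L1/L2 = D/ABE/- → run D
t=24: L0/L1/L2 = D/ABE/- → run D
t=25: L0/L1/L2 = D/ABE/- → run D
t=26: L0/L1/L2 = D/ABE/- → run D
t=27: L0/L1/L2 = -/ABED/- → run A
t=28: L0/L1/L2 = -/ABED/- → run A
t=29: L0/L1/L2 = -/ABED/- → run A
t=30: L0/L1/L2 = -/BED/- → run B
t=31: L0/L1/L2 = -/BED/- → run B
t=32: L0/L1/L2 = -/ED/- → run E
t=33: L0/L1/L2 = -/ED/- → run E
t=34: L0/L1/L2 = -/ED/- → run E
t=35: L0/L1/L2 = -/ED/- → run E
t=36: L0/L1/L2 = -/D/- → run D
t=37: L0/L1/L2 = -/D/- → run D
t=38: L0/L1/L2 = -/D/- → run D
t=39: L0/L1/L2 = -/D/- → run D
t=40: (idle)
t=41: (idle)
t=42: (idle)
t=43: (idle)
t=44: (idle)
t=45: (idle)
t=46: (idle)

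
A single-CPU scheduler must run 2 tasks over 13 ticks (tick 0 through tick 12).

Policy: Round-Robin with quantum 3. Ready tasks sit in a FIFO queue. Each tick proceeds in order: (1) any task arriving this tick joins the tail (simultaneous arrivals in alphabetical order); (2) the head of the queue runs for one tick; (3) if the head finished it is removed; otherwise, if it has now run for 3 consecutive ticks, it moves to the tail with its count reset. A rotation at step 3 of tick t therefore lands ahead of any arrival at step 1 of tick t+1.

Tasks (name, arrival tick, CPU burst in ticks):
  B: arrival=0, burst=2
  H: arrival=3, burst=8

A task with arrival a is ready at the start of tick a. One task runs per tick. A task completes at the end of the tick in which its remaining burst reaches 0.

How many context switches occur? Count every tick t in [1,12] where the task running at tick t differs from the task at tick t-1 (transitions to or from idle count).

context switches = 3

t=0: queue=[B] q_used=0 → run B
t=1: queue=[B] q_used=1 → run B
t=2: (idle)
t=3: queue=[H] q_used=0 → run H
t=4: queue=[H] q_used=1 → run H
t=5: queue=[H] q_used=2 → run H
t=6: queue=[H] q_used=0 → run H
t=7: queue=[H] q_used=1 → run H
t=8: queue=[H] q_used=2 → run H
t=9: queue=[H] q_used=0 → run H
t=10: queue=[H] q_used=1 → run H
t=11: (idle)
t=12: (idle)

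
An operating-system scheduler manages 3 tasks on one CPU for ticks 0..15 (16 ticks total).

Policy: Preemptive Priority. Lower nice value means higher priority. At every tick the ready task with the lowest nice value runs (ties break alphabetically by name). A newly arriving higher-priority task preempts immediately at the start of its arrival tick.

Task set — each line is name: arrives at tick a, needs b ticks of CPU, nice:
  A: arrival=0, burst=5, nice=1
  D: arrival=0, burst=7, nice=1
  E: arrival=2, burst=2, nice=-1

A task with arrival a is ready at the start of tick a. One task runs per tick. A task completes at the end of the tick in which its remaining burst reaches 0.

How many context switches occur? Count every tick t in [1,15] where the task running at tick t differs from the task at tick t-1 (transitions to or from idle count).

t=0: ready={A,D} → run A
t=1: ready={A,D} → run A
t=2: ready={A,D,E} → run E
t=3: ready={A,D,E} → run E
t=4: ready={A,D} → run A
t=5: ready={A,D} → run A
t=6: ready={A,D} → run A
t=7: ready={D} → run D
t=8: ready={D} → run D
t=9: ready={D} → run D
t=10: ready={D} → run D
t=11: ready={D} → run D
t=12: ready={D} → run D
t=13: ready={D} → run D
t=14: (idle)
t=15: (idle)

context switches = 4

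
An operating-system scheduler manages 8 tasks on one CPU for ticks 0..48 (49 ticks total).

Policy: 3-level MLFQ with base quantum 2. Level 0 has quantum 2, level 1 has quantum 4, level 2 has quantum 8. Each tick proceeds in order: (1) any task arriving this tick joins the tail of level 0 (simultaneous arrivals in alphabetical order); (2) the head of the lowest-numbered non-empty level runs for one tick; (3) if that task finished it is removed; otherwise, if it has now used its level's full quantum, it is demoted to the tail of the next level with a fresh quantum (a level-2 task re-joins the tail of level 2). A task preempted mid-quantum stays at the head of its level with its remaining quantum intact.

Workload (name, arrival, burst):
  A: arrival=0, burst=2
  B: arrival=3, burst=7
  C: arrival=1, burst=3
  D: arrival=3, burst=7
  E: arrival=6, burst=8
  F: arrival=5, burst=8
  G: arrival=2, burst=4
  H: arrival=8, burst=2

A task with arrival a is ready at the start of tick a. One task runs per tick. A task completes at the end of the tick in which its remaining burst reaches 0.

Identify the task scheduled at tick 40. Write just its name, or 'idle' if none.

t=0: L0/L1/L2 = A/-/- → run A
t=1: L0/L1/L2 = AC/-/- → run A
t=2: L0/L1/L2 = CG/-/- → run C
t=3: L0/L1/L2 = CGBD/-/- → run C
t=4: L0/L1/L2 = GBD/C/- → run G
t=5: L0/L1/L2 = GBDF/C/- → run G
t=6: L0/L1/L2 = BDFE/CG/- → run B
t=7: L0/L1/L2 = BDFE/CG/- → run B
t=8: L0/L1/L2 = DFEH/CGB/- → run D
t=9: L0/L1/L2 = DFEH/CGB/- → run D
t=10: L0/L1/L2 = FEH/CGBD/- → run F
t=11: L0/L1/L2 = FEH/CGBD/- → run F
t=12: L0/L1/L2 = EH/CGBDF/- → run E
t=13: L0/L1/L2 = EH/CGBDF/- → run E
t=14: L0/L1/L2 = H/CGBDFE/- → run H
t=15: L0/L1/L2 = H/CGBDFE/- → run H
t=16: L0/L1/L2 = -/CGBDFE/- → run C
t=17: L0/L1/L2 = -/GBDFE/- → run G
t=18: L0/L1/L2 = -/GBDFE/- → run G
t=19: L0/L1/L2 = -/BDFE/- → run B
t=20: L0/L1/L2 = -/BDFE/- → run B
t=21: L0/L1/L2 = -/BDFE/- → run B
t=22: L0/L1/L2 = -/BDFE/- → run B
t=23: L0/L1/L2 = -/DFE/B → run D
t=24: L0/L1/L2 = -/DFE/B → run D
t=25: L0/L1/L2 = -/DFE/B → run D
t=26: L0/L1/L2 = -/DFE/B → run D
t=27: L0/L1/L2 = -/FE/BD → run F
t=28: L0/L1/L2 = -/FE/BD → run F
t=29: L0/L1/L2 = -/FE/BD → run F
t=30: L0/L1/L2 = -/FE/BD → run F
t=31: L0/L1/L2 = -/E/BDF → run E
t=32: L0/L1/L2 = -/E/BDF → run E
t=33: L0/L1/L2 = -/E/BDF → run E
t=34: L0/L1/L2 = -/E/BDF → run E
t=35: L0/L1/L2 = -/-/BDFE → run B
t=36: L0/L1/L2 = -/-/DFE → run D
t=37: L0/L1/L2 = -/-/FE → run F
t=38: L0/L1/L2 = -/-/FE → run F
t=39: L0/L1/L2 = -/-/E → run E
t=40: L0/L1/L2 = -/-/E → run E
t=41: (idle)
t=42: (idle)
t=43: (idle)
t=44: (idle)
t=45: (idle)
t=46: (idle)
t=47: (idle)
t=48: (idle)

running at tick 40 = E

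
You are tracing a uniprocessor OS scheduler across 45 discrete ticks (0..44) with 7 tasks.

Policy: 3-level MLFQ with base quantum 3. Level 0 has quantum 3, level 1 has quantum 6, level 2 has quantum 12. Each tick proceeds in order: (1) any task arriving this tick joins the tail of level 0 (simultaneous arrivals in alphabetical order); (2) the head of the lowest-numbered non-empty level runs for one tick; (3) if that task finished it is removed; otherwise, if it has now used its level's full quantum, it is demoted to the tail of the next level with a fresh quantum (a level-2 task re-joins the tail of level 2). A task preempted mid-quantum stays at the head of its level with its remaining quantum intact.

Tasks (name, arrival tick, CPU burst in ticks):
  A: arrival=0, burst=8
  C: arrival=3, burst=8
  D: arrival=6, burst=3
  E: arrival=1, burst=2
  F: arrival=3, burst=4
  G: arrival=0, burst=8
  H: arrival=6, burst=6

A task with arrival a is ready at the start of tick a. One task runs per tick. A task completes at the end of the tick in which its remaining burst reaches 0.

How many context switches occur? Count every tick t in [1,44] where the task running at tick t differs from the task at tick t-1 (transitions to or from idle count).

t=0: L0/L1/L2 = AG/-/- → run A
t=1: L0/L1/L2 = AGE/-/- → run A
t=2: L0/L1/L2 = AGE/-/- → run A
t=3: L0/L1/L2 = GECF/A/- → run G
t=4: L0/L1/L2 = GECF/A/- → run G
t=5: L0/L1/L2 = GECF/A/- → run G
t=6: L0/L1/L2 = ECFDH/AG/- → run E
t=7: L0/L1/L2 = ECFDH/AG/- → run E
t=8: L0/L1/L2 = CFDH/AG/- → run C
t=9: L0/L1/L2 = CFDH/AG/- → run C
t=10: L0/L1/L2 = CFDH/AG/- → run C
t=11: L0/L1/L2 = FDH/AGC/- → run F
t=12: L0/L1/L2 = FDH/AGC/- → run F
t=13: L0/L1/L2 = FDH/AGC/- → run F
t=14: L0/L1/L2 = DH/AGCF/- → run D
t=15: L0/L1/L2 = DH/AGCF/- → run D
t=16: L0/L1/L2 = DH/AGCF/- → run D
t=17: L0/L1/L2 = H/AGCF/- → run H
t=18: L0/L1/L2 = H/AGCF/- → run H
t=19: L0/L1/L2 = H/AGCF/- → run H
t=20: L0/L1/L2 = -/AGCFH/- → run A
t=21: L0/L1/L2 = -/AGCFH/- → run A
t=22: L0/L1/L2 = -/AGCFH/- → run A
t=23: L0/L1/L2 = -/AGCFH/- → run A
t=24: L0/L1/L2 = -/AGCFH/- → run A
t=25: L0/L1/L2 = -/GCFH/- → run G
t=26: L0/L1/L2 = -/GCFH/- → run G
t=27: L0/L1/L2 = -/GCFH/- → run G
t=28: L0/L1/L2 = -/GCFH/- → run G
t=29: L0/L1/L2 = -/GCFH/- → run G
t=30: L0/L1/L2 = -/CFH/- → run C
t=31: L0/L1/L2 = -/CFH/- → run C
t=32: L0/L1/L2 = -/CFH/- → run C
t=33: L0/L1/L2 = -/CFH/- → run C
t=34: L0/L1/L2 = -/CFH/- → run C
t=35: L0/L1/L2 = -/FH/- → run F
t=36: L0/L1/L2 = -/H/- → run H
t=37: L0/L1/L2 = -/H/- → run H
t=38: L0/L1/L2 = -/H/- → run H
t=39: (idle)
t=40: (idle)
t=41: (idle)
t=42: (idle)
t=43: (idle)
t=44: (idle)

context switches = 12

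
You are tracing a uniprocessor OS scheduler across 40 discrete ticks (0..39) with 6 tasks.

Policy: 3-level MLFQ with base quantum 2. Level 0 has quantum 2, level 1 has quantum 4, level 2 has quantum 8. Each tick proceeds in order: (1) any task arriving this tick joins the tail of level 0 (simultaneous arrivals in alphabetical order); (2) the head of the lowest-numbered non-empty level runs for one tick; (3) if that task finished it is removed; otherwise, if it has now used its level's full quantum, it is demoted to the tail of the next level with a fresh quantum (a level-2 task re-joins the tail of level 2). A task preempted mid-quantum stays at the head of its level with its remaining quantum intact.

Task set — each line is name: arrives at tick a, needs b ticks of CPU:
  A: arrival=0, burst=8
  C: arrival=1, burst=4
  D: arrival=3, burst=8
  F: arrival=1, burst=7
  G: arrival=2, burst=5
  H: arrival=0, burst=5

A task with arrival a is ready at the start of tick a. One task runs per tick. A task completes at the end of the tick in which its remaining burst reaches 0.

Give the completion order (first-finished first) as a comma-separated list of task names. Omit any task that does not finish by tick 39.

completion order = H, C, G, A, F, D

t=0: L0/L1/L2 = AH/-/- → run A
t=1: L0/L1/L2 = AHCF/-/- → run A
t=2: L0/L1/L2 = HCFG/A/- → run H
t=3: L0/L1/L2 = HCFGD/A/- → run H
t=4: L0/L1/L2 = CFGD/AH/- → run C
t=5: L0/L1/L2 = CFGD/AH/- → run C
t=6: L0/L1/L2 = FGD/AHC/- → run F
t=7: L0/L1/L2 = FGD/AHC/- → run F
t=8: L0/L1/L2 = GD/AHCF/- → run G
t=9: L0/L1/L2 = GD/AHCF/- → run G
t=10: L0/L1/L2 = D/AHCFG/- → run D
t=11: L0/L1/L2 = D/AHCFG/- → run D
t=12: L0/L1/L2 = -/AHCFGD/- → run A
t=13: L0/L1/L2 = -/AHCFGD/- → run A
t=14: L0/L1/L2 = -/AHCFGD/- → run A
t=15: L0/L1/L2 = -/AHCFGD/- → run A
t=16: L0/L1/L2 = -/HCFGD/A → run H
t=17: L0/L1/L2 = -/HCFGD/A → run H
t=18: L0/L1/L2 = -/HCFGD/A → run H
t=19: L0/L1/L2 = -/CFGD/A → run C
t=20: L0/L1/L2 = -/CFGD/A → run C
t=21: L0/L1/L2 = -/FGD/A → run F
t=22: L0/L1/L2 = -/FGD/A → run F
t=23: L0/L1/L2 = -/FGD/A → run F
t=24: L0/L1/L2 = -/FGD/A → run F
t=25: L0/L1/L2 = -/GD/AF → run G
t=26: L0/L1/L2 = -/GD/AF → run G
t=27: L0/L1/L2 = -/GD/AF → run G
t=28: L0/L1/L2 = -/D/AF → run D
t=29: L0/L1/L2 = -/D/AF → run D
t=30: L0/L1/L2 = -/D/AF → run D
t=31: L0/L1/L2 = -/D/AF → run D
t=32: L0/L1/L2 = -/-/AFD → run A
t=33: L0/L1/L2 = -/-/AFD → run A
t=34: L0/L1/L2 = -/-/FD → run F
t=35: L0/L1/L2 = -/-/D → run D
t=36: L0/L1/L2 = -/-/D → run D
t=37: (idle)
t=38: (idle)
t=39: (idle)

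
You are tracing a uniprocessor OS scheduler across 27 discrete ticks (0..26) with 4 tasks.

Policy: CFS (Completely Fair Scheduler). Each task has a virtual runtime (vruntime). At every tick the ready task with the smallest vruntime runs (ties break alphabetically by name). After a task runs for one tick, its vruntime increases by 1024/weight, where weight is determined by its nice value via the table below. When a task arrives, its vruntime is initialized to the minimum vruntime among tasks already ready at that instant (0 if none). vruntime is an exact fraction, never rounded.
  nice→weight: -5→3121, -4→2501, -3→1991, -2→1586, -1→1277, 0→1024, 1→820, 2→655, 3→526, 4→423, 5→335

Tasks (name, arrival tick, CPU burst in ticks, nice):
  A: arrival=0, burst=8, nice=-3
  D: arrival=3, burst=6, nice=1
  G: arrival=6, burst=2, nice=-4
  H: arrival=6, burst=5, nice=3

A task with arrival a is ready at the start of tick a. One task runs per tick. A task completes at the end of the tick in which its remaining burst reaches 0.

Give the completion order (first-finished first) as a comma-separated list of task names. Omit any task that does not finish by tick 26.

completion order = G, A, D, H

t=0: vr[A=0] → run A
t=1: vr[A=1024/1991] → run A
t=2: vr[A=2048/1991] → run A
t=3: vr[A=3072/1991 D=3072/1991] → run A
t=4: vr[A=4096/1991 D=3072/1991] → run D
t=5: vr[A=4096/1991 D=1139456/408155] → run A
t=6: vr[A=5120/1991 D=1139456/408155 G=5120/1991 H=5120/1991] → run A
t=7: vr[A=6144/1991 D=1139456/408155 G=5120/1991 H=5120/1991] → run G
t=8: vr[A=6144/1991 D=1139456/408155 G=14843904/4979491 H=5120/1991] → run H
t=9: vr[A=6144/1991 D=1139456/408155 G=14843904/4979491 H=2365952/523633] → run D
t=10: vr[A=6144/1991 D=1649152/408155 G=14843904/4979491 H=2365952/523633] → run G
t=11: vr[A=6144/1991 D=1649152/408155 H=2365952/523633] → run A
t=12: vr[A=7168/1991 D=1649152/408155 H=2365952/523633] → run A
t=13: vr[D=1649152/408155 H=2365952/523633] → run D
t=14: vr[D=2158848/408155 H=2365952/523633] → run H
t=15: vr[D=2158848/408155 H=3385344/523633] → run D
t=16: vr[D=2668544/408155 H=3385344/523633] → run H
t=17: vr[D=2668544/408155 H=4404736/523633] → run D
t=18: vr[D=635648/81631 H=4404736/523633] → run D
t=19: vr[H=4404736/523633] → run H
t=20: vr[H=5424128/523633] → run H
t=21: (idle)
t=22: (idle)
t=23: (idle)
t=24: (idle)
t=25: (idle)
t=26: (idle)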